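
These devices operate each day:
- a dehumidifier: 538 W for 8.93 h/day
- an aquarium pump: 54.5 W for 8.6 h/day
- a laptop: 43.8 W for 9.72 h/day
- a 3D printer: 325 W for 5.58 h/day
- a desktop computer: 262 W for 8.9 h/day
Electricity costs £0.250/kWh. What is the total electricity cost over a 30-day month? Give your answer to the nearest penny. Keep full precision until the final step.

dehumidifier: 538 W × 8.93 h × 30 d = 144,130 Wh = 144.1 kWh
aquarium pump: 54.5 W × 8.6 h × 30 d = 14,061 Wh = 14.06 kWh
laptop: 43.8 W × 9.72 h × 30 d = 12,772 Wh = 12.77 kWh
3D printer: 325 W × 5.58 h × 30 d = 54,405 Wh = 54.41 kWh
desktop computer: 262 W × 8.9 h × 30 d = 69,954 Wh = 69.95 kWh
Total energy = 144.1 + 14.06 + 12.77 + 54.41 + 69.95 = 295.3 kWh
Cost = 295.3 kWh × £0.250 = £73.83

£73.83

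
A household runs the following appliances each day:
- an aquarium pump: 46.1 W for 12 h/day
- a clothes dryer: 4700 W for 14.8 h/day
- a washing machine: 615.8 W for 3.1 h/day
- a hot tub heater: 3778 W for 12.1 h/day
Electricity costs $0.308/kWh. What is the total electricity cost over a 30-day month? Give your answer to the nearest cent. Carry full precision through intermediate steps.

$1087.88

aquarium pump: 46.1 W × 12 h × 30 d = 16,596 Wh = 16.6 kWh
clothes dryer: 4700 W × 14.8 h × 30 d = 2,086,800 Wh = 2,087 kWh
washing machine: 615.8 W × 3.1 h × 30 d = 57,269 Wh = 57.27 kWh
hot tub heater: 3778 W × 12.1 h × 30 d = 1,371,414 Wh = 1,371 kWh
Total energy = 16.6 + 2,087 + 57.27 + 1,371 = 3,532 kWh
Cost = 3,532 kWh × $0.308 = $1,087.88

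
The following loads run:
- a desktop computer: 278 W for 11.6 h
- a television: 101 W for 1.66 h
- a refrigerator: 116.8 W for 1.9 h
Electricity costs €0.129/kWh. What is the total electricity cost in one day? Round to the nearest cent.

€0.47

desktop computer: 278 W × 11.6 h = 3,225 Wh = 3.225 kWh
television: 101 W × 1.66 h = 168 Wh = 0.1677 kWh
refrigerator: 116.8 W × 1.9 h = 222 Wh = 0.2219 kWh
Total energy = 3.225 + 0.1677 + 0.2219 = 3.614 kWh
Cost = 3.614 kWh × €0.129 = €0.47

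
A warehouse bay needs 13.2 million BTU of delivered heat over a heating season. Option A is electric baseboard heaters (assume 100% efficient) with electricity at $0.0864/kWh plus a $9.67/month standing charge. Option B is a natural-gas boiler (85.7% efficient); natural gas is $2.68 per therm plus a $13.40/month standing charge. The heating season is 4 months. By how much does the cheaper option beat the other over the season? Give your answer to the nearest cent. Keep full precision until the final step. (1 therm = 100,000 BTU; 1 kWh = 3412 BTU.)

Heat load = 13.2 × 10⁶ BTU = 13,200,000 BTU
Gas: input = 13,200,000 / 0.857 = 15,402,567 BTU = 154 therm → 154 × $2.68 = $412.79; + 4 × $13.40 standing = $466.39
Electric: 13,200,000 BTU / 3412 = 3,869 kWh → × $0.0864 = $334.26; + 4 × $9.67 standing = $372.94
Difference = |$466.39 − $372.94| = $93.45

$93.45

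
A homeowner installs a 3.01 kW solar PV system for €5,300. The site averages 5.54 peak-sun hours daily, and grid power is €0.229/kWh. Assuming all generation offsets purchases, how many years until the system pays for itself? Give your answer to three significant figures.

Daily generation = 3.01 kW × 5.54 h = 16.68 kWh
Annual generation = 16.68 × 365 = 6086.5 kWh
Annual savings = 6086.5 × €0.229 = €1,393.81
Payback = €5,300 / €1,393.81 = 3.8 years

3.80 years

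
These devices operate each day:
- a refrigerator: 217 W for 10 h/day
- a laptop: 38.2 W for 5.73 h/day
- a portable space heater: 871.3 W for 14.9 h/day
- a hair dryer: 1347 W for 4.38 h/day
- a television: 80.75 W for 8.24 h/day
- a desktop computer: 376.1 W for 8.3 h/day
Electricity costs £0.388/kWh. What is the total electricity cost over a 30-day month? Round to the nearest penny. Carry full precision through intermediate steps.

refrigerator: 217 W × 10 h × 30 d = 65,100 Wh = 65.1 kWh
laptop: 38.2 W × 5.73 h × 30 d = 6,567 Wh = 6.567 kWh
portable space heater: 871.3 W × 14.9 h × 30 d = 389,471 Wh = 389.5 kWh
hair dryer: 1347 W × 4.38 h × 30 d = 176,996 Wh = 177 kWh
television: 80.75 W × 8.24 h × 30 d = 19,961 Wh = 19.96 kWh
desktop computer: 376.1 W × 8.3 h × 30 d = 93,649 Wh = 93.65 kWh
Total energy = 65.1 + 6.567 + 389.5 + 177 + 19.96 + 93.65 = 751.7 kWh
Cost = 751.7 kWh × £0.388 = £291.68

£291.68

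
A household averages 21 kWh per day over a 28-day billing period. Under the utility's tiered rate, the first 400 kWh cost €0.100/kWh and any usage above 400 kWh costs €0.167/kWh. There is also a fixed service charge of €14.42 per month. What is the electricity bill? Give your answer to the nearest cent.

Usage = 21 kWh/day × 28 days = 588 kWh
First 400 kWh × €0.100 = €40.00
Remaining 188 kWh × €0.167 = €31.40
Energy charge = €71.40; + service €14.42 = €85.82

€85.82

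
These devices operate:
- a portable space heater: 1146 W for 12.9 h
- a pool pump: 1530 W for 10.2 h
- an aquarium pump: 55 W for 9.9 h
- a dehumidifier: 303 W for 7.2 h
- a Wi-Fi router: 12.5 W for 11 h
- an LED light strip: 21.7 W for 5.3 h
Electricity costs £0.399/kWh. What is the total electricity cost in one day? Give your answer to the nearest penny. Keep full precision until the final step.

£13.31

portable space heater: 1146 W × 12.9 h = 14,783 Wh = 14.78 kWh
pool pump: 1530 W × 10.2 h = 15,606 Wh = 15.61 kWh
aquarium pump: 55 W × 9.9 h = 544 Wh = 0.5445 kWh
dehumidifier: 303 W × 7.2 h = 2,182 Wh = 2.182 kWh
Wi-Fi router: 12.5 W × 11 h = 138 Wh = 0.1375 kWh
LED light strip: 21.7 W × 5.3 h = 115 Wh = 0.115 kWh
Total energy = 14.78 + 15.61 + 0.5445 + 2.182 + 0.1375 + 0.115 = 33.37 kWh
Cost = 33.37 kWh × £0.399 = £13.31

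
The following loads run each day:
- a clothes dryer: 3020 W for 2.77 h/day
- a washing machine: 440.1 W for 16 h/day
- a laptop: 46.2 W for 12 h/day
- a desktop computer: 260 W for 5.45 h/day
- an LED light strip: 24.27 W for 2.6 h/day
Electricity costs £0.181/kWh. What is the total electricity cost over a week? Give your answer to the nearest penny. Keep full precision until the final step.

£22.10

clothes dryer: 3020 W × 2.77 h × 7 d = 58,558 Wh = 58.56 kWh
washing machine: 440.1 W × 16 h × 7 d = 49,291 Wh = 49.29 kWh
laptop: 46.2 W × 12 h × 7 d = 3,881 Wh = 3.881 kWh
desktop computer: 260 W × 5.45 h × 7 d = 9,919 Wh = 9.919 kWh
LED light strip: 24.27 W × 2.6 h × 7 d = 442 Wh = 0.4417 kWh
Total energy = 58.56 + 49.29 + 3.881 + 9.919 + 0.4417 = 122.1 kWh
Cost = 122.1 kWh × £0.181 = £22.10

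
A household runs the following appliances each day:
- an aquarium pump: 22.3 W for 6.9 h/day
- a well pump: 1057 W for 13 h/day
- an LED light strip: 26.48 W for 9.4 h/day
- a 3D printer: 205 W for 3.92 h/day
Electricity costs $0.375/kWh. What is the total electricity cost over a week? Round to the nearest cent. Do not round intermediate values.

aquarium pump: 22.3 W × 6.9 h × 7 d = 1,077 Wh = 1.077 kWh
well pump: 1057 W × 13 h × 7 d = 96,187 Wh = 96.19 kWh
LED light strip: 26.48 W × 9.4 h × 7 d = 1,742 Wh = 1.742 kWh
3D printer: 205 W × 3.92 h × 7 d = 5,625 Wh = 5.625 kWh
Total energy = 1.077 + 96.19 + 1.742 + 5.625 = 104.6 kWh
Cost = 104.6 kWh × $0.375 = $39.24

$39.24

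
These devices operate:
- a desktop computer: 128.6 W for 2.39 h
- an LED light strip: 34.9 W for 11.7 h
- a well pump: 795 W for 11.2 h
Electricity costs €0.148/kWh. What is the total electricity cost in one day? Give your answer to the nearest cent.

€1.42

desktop computer: 128.6 W × 2.39 h = 307 Wh = 0.3074 kWh
LED light strip: 34.9 W × 11.7 h = 408 Wh = 0.4083 kWh
well pump: 795 W × 11.2 h = 8,904 Wh = 8.904 kWh
Total energy = 0.3074 + 0.4083 + 8.904 = 9.62 kWh
Cost = 9.62 kWh × €0.148 = €1.42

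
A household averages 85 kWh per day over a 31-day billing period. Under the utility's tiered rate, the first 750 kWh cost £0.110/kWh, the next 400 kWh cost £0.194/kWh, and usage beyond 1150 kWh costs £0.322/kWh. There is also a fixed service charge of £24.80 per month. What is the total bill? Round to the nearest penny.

£663.07

Usage = 85 kWh/day × 31 days = 2635 kWh
First 750 kWh × £0.110 = £82.50
Next 400 kWh × £0.194 = £77.60
Remaining 1485 kWh × £0.322 = £478.17
Energy charge = £638.27; + service £24.80 = £663.07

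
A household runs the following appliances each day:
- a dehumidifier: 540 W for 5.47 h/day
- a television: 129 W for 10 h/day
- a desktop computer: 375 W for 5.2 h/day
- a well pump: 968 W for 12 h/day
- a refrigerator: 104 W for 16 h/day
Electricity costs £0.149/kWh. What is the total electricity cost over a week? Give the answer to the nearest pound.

£20

dehumidifier: 540 W × 5.47 h × 7 d = 20,677 Wh = 20.68 kWh
television: 129 W × 10 h × 7 d = 9,030 Wh = 9.03 kWh
desktop computer: 375 W × 5.2 h × 7 d = 13,650 Wh = 13.65 kWh
well pump: 968 W × 12 h × 7 d = 81,312 Wh = 81.31 kWh
refrigerator: 104 W × 16 h × 7 d = 11,648 Wh = 11.65 kWh
Total energy = 20.68 + 9.03 + 13.65 + 81.31 + 11.65 = 136.3 kWh
Cost = 136.3 kWh × £0.149 = £20.31 ≈ £20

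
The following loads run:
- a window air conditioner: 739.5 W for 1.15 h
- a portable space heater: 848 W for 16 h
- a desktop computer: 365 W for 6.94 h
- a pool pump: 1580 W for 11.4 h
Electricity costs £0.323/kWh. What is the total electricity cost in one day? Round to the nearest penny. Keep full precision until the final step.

£11.29

window air conditioner: 739.5 W × 1.15 h = 850 Wh = 0.8504 kWh
portable space heater: 848 W × 16 h = 13,568 Wh = 13.57 kWh
desktop computer: 365 W × 6.94 h = 2,533 Wh = 2.533 kWh
pool pump: 1580 W × 11.4 h = 18,012 Wh = 18.01 kWh
Total energy = 0.8504 + 13.57 + 2.533 + 18.01 = 34.96 kWh
Cost = 34.96 kWh × £0.323 = £11.29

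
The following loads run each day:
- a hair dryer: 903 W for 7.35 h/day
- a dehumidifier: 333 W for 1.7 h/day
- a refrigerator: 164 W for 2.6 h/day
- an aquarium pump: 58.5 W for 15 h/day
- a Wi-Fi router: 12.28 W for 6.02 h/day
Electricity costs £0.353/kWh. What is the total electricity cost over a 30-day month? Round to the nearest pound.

hair dryer: 903 W × 7.35 h × 30 d = 199,111 Wh = 199.1 kWh
dehumidifier: 333 W × 1.7 h × 30 d = 16,983 Wh = 16.98 kWh
refrigerator: 164 W × 2.6 h × 30 d = 12,792 Wh = 12.79 kWh
aquarium pump: 58.5 W × 15 h × 30 d = 26,325 Wh = 26.32 kWh
Wi-Fi router: 12.28 W × 6.02 h × 30 d = 2,218 Wh = 2.218 kWh
Total energy = 199.1 + 16.98 + 12.79 + 26.32 + 2.218 = 257.4 kWh
Cost = 257.4 kWh × £0.353 = £90.87 ≈ £91

£91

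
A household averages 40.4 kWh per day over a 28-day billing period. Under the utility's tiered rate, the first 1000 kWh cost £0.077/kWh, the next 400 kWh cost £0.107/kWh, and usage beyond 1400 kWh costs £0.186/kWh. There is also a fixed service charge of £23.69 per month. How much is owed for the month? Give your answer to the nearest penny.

£114.73

Usage = 40.4 kWh/day × 28 days = 1131.2 kWh
First 1000 kWh × £0.077 = £77.00
Next 131.2 kWh × £0.107 = £14.04
Remaining tier: 0 kWh (not reached)
Energy charge = £91.04; + service £23.69 = £114.73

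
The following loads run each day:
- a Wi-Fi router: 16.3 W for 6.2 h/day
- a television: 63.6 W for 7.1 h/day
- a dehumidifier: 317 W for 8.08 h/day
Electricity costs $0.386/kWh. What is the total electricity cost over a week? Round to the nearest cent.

Wi-Fi router: 16.3 W × 6.2 h × 7 d = 707 Wh = 0.7074 kWh
television: 63.6 W × 7.1 h × 7 d = 3,161 Wh = 3.161 kWh
dehumidifier: 317 W × 8.08 h × 7 d = 17,930 Wh = 17.93 kWh
Total energy = 0.7074 + 3.161 + 17.93 = 21.8 kWh
Cost = 21.8 kWh × $0.386 = $8.41

$8.41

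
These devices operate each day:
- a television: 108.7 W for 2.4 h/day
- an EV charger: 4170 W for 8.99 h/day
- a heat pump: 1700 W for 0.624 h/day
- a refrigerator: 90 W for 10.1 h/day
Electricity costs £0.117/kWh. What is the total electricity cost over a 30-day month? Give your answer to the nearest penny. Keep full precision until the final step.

£139.41

television: 108.7 W × 2.4 h × 30 d = 7,826 Wh = 7.826 kWh
EV charger: 4170 W × 8.99 h × 30 d = 1,124,649 Wh = 1,125 kWh
heat pump: 1700 W × 0.624 h × 30 d = 31,824 Wh = 31.82 kWh
refrigerator: 90 W × 10.1 h × 30 d = 27,270 Wh = 27.27 kWh
Total energy = 7.826 + 1,125 + 31.82 + 27.27 = 1,192 kWh
Cost = 1,192 kWh × £0.117 = £139.41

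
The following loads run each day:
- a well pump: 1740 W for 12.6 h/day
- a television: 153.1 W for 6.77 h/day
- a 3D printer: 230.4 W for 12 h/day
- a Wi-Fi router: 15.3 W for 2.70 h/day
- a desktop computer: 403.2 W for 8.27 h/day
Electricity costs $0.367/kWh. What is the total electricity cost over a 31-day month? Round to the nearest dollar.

well pump: 1740 W × 12.6 h × 31 d = 679,644 Wh = 679.6 kWh
television: 153.1 W × 6.77 h × 31 d = 32,131 Wh = 32.13 kWh
3D printer: 230.4 W × 12 h × 31 d = 85,709 Wh = 85.71 kWh
Wi-Fi router: 15.3 W × 2.70 h × 31 d = 1,281 Wh = 1.281 kWh
desktop computer: 403.2 W × 8.27 h × 31 d = 103,368 Wh = 103.4 kWh
Total energy = 679.6 + 32.13 + 85.71 + 1.281 + 103.4 = 902.1 kWh
Cost = 902.1 kWh × $0.367 = $331.08 ≈ $331

$331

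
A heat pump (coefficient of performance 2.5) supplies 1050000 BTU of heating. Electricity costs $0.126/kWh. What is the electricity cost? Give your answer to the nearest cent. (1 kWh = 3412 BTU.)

$15.51

Heat delivered = 1,050,000 BTU / 3412 = 307.7 kWh
Electrical input = 307.7 kWh / 2.5 = 123.1 kWh
Cost = 123.1 × $0.126/kWh = $15.51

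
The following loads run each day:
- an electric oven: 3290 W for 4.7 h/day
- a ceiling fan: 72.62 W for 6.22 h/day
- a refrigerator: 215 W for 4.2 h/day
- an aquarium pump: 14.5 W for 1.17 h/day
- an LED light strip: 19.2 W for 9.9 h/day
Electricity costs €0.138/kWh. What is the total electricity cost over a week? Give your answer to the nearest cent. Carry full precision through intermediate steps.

€16.45

electric oven: 3290 W × 4.7 h × 7 d = 108,241 Wh = 108.2 kWh
ceiling fan: 72.62 W × 6.22 h × 7 d = 3,162 Wh = 3.162 kWh
refrigerator: 215 W × 4.2 h × 7 d = 6,321 Wh = 6.321 kWh
aquarium pump: 14.5 W × 1.17 h × 7 d = 119 Wh = 0.1188 kWh
LED light strip: 19.2 W × 9.9 h × 7 d = 1,331 Wh = 1.331 kWh
Total energy = 108.2 + 3.162 + 6.321 + 0.1188 + 1.331 = 119.2 kWh
Cost = 119.2 kWh × €0.138 = €16.45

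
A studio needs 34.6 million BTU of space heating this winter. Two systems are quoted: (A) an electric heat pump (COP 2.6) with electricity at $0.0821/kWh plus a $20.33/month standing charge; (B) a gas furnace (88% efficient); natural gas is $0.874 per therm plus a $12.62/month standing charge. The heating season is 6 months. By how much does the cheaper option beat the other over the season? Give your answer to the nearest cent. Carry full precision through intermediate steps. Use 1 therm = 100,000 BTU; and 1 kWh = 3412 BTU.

Heat load = 34.6 × 10⁶ BTU = 34,600,000 BTU
Gas: input = 34,600,000 / 0.88 = 39,318,182 BTU = 393.2 therm → 393.2 × $0.874 = $343.64; + 6 × $12.62 standing = $419.36
Heat pump: 34,600,000 BTU / 3412 = 10,140 kWh heat; / 2.6 = 3,900 kWh in → × $0.0821 = $320.21; + 6 × $20.33 standing = $442.19
Difference = |$419.36 − $442.19| = $22.83

$22.83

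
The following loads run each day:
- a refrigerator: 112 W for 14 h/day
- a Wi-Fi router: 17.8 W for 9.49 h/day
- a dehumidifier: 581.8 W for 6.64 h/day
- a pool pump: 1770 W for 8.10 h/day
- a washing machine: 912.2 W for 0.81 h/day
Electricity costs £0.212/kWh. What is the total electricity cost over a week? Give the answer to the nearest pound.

refrigerator: 112 W × 14 h × 7 d = 10,976 Wh = 10.98 kWh
Wi-Fi router: 17.8 W × 9.49 h × 7 d = 1,182 Wh = 1.182 kWh
dehumidifier: 581.8 W × 6.64 h × 7 d = 27,042 Wh = 27.04 kWh
pool pump: 1770 W × 8.10 h × 7 d = 100,359 Wh = 100.4 kWh
washing machine: 912.2 W × 0.81 h × 7 d = 5,172 Wh = 5.172 kWh
Total energy = 10.98 + 1.182 + 27.04 + 100.4 + 5.172 = 144.7 kWh
Cost = 144.7 kWh × £0.212 = £30.68 ≈ £31

£31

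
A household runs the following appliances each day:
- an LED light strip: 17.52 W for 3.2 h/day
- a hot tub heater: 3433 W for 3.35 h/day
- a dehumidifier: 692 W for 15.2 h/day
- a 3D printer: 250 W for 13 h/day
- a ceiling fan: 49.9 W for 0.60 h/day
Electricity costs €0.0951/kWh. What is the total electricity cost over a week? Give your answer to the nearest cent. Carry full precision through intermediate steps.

€16.88

LED light strip: 17.52 W × 3.2 h × 7 d = 392 Wh = 0.3924 kWh
hot tub heater: 3433 W × 3.35 h × 7 d = 80,504 Wh = 80.5 kWh
dehumidifier: 692 W × 15.2 h × 7 d = 73,629 Wh = 73.63 kWh
3D printer: 250 W × 13 h × 7 d = 22,750 Wh = 22.75 kWh
ceiling fan: 49.9 W × 0.60 h × 7 d = 210 Wh = 0.2096 kWh
Total energy = 0.3924 + 80.5 + 73.63 + 22.75 + 0.2096 = 177.5 kWh
Cost = 177.5 kWh × €0.0951 = €16.88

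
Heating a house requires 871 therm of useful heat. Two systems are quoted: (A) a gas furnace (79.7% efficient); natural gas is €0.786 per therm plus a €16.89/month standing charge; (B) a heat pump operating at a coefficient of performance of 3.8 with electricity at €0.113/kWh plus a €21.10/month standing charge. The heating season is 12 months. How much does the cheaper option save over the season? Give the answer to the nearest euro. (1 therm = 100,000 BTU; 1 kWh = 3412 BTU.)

Heat load = 871 therm × 100,000 = 87,100,000 BTU
Gas: input = 87,100,000 / 0.797 = 109,284,818 BTU = 1,093 therm → 1,093 × €0.786 = €858.98; + 12 × €16.89 standing = €1,061.66
Heat pump: 87,100,000 BTU / 3412 = 25,530 kWh heat; / 3.8 = 6,718 kWh in → × €0.113 = €759.11; + 12 × €21.10 standing = €1,012.31
Difference = |€1,061.66 − €1,012.31| = €49.35 ≈ €49

€49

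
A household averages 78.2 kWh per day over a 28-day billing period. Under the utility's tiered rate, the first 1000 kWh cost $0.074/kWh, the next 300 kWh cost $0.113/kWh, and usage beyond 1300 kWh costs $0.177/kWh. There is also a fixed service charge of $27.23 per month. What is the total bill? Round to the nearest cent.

$292.59

Usage = 78.2 kWh/day × 28 days = 2189.6 kWh
First 1000 kWh × $0.074 = $74.00
Next 300 kWh × $0.113 = $33.90
Remaining 889.6 kWh × $0.177 = $157.46
Energy charge = $265.36; + service $27.23 = $292.59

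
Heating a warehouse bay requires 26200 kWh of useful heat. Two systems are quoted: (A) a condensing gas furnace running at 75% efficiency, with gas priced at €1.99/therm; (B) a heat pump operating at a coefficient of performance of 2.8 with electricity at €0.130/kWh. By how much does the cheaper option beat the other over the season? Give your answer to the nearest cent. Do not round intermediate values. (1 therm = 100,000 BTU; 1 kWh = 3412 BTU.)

€1155.50

Heat load = 26200 kWh × 3412 = 89,394,400 BTU
Gas: input = 89,394,400 / 0.75 = 119,192,533 BTU = 1,192 therm → 1,192 × €1.99 = €2,371.93
Heat pump: 89,394,400 BTU / 3412 = 26,200 kWh heat; / 2.8 = 9,357 kWh in → × €0.130 = €1,216.43
Difference = |€2,371.93 − €1,216.43| = €1,155.50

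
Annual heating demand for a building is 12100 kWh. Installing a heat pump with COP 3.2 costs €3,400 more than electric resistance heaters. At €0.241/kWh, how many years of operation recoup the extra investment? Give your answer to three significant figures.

1.70 years

Resistance: 12100 kWh × €0.241 = €2,916.10/yr
Heat pump: 12100 / 3.2 = 3781 kWh in → × €0.241 = €911.28/yr
Annual savings = €2,004.82
Payback = €3,400 / €2,004.82 = 1.7 years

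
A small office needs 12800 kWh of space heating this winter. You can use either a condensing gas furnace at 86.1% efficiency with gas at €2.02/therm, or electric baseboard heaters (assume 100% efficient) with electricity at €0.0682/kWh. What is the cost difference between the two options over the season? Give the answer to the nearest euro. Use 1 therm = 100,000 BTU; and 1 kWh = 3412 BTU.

Heat load = 12800 kWh × 3412 = 43,673,600 BTU
Gas: input = 43,673,600 / 0.861 = 50,724,274 BTU = 507.2 therm → 507.2 × €2.02 = €1,024.63
Electric: 43,673,600 BTU / 3412 = 12,800 kWh → × €0.0682 = €872.96
Difference = |€1,024.63 − €872.96| = €151.67 ≈ €152

€152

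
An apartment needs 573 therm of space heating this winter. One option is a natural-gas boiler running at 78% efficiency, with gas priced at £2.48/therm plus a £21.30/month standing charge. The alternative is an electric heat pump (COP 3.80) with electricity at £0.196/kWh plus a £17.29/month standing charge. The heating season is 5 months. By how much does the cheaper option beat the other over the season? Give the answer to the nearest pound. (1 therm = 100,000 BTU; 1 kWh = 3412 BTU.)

Heat load = 573 therm × 100,000 = 57,300,000 BTU
Gas: input = 57,300,000 / 0.78 = 73,461,538 BTU = 734.6 therm → 734.6 × £2.48 = £1,821.85; + 5 × £21.30 standing = £1,928.35
Heat pump: 57,300,000 BTU / 3412 = 16,790 kWh heat; / 3.80 = 4,419 kWh in → × £0.196 = £866.20; + 5 × £17.29 standing = £952.65
Difference = |£1,928.35 − £952.65| = £975.70 ≈ £976

£976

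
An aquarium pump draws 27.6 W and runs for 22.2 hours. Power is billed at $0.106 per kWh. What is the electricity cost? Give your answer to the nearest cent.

$0.06

Energy = 27.6 W × 22.2 h = 613 Wh = 0.6127 kWh
Cost = 0.6127 kWh × $0.106/kWh = $0.06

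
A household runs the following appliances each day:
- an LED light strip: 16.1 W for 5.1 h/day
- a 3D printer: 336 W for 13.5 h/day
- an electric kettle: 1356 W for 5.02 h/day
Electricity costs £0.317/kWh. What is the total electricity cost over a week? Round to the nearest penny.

LED light strip: 16.1 W × 5.1 h × 7 d = 575 Wh = 0.5748 kWh
3D printer: 336 W × 13.5 h × 7 d = 31,752 Wh = 31.75 kWh
electric kettle: 1356 W × 5.02 h × 7 d = 47,650 Wh = 47.65 kWh
Total energy = 0.5748 + 31.75 + 47.65 = 79.98 kWh
Cost = 79.98 kWh × £0.317 = £25.35

£25.35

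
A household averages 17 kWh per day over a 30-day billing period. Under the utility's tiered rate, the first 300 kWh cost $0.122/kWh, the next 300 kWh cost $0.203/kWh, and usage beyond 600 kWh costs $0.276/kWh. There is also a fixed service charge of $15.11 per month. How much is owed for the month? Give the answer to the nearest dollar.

Usage = 17 kWh/day × 30 days = 510 kWh
First 300 kWh × $0.122 = $36.60
Next 210 kWh × $0.203 = $42.63
Remaining tier: 0 kWh (not reached)
Energy charge = $79.23; + service $15.11 = $94.34 ≈ $94

$94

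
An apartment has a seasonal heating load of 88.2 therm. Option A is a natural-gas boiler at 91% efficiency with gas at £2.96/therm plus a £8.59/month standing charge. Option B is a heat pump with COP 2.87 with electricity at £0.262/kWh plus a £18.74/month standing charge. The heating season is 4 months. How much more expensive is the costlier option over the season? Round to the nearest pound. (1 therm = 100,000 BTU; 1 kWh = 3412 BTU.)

Heat load = 88.2 therm × 100,000 = 8,820,000 BTU
Gas: input = 8,820,000 / 0.91 = 9,692,308 BTU = 96.92 therm → 96.92 × £2.96 = £286.89; + 4 × £8.59 standing = £321.25
Heat pump: 8,820,000 BTU / 3412 = 2,585 kWh heat; / 2.87 = 900.7 kWh in → × £0.262 = £235.98; + 4 × £18.74 standing = £310.94
Difference = |£321.25 − £310.94| = £10.31 ≈ £10

£10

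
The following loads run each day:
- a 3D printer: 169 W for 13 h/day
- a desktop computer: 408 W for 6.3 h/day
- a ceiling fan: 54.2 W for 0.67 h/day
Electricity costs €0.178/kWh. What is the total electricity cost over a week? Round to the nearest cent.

3D printer: 169 W × 13 h × 7 d = 15,379 Wh = 15.38 kWh
desktop computer: 408 W × 6.3 h × 7 d = 17,993 Wh = 17.99 kWh
ceiling fan: 54.2 W × 0.67 h × 7 d = 254 Wh = 0.2542 kWh
Total energy = 15.38 + 17.99 + 0.2542 = 33.63 kWh
Cost = 33.63 kWh × €0.178 = €5.99

€5.99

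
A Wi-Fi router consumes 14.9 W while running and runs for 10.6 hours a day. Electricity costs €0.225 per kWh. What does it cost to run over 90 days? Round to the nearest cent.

Energy = 14.9 W × 10.6 h/day × 90 days = 14,215 Wh = 14.21 kWh
Cost = 14.21 kWh × €0.225/kWh = €3.20

€3.20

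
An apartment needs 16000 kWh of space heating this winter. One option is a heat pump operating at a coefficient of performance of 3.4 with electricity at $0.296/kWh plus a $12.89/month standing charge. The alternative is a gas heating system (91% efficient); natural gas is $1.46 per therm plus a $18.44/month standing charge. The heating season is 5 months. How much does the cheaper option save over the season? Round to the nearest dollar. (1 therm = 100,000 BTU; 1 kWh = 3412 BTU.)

$489

Heat load = 16000 kWh × 3412 = 54,592,000 BTU
Gas: input = 54,592,000 / 0.91 = 59,991,209 BTU = 599.9 therm → 599.9 × $1.46 = $875.87; + 5 × $18.44 standing = $968.07
Heat pump: 54,592,000 BTU / 3412 = 16,000 kWh heat; / 3.4 = 4,706 kWh in → × $0.296 = $1,392.94; + 5 × $12.89 standing = $1,457.39
Difference = |$968.07 − $1,457.39| = $489.32 ≈ $489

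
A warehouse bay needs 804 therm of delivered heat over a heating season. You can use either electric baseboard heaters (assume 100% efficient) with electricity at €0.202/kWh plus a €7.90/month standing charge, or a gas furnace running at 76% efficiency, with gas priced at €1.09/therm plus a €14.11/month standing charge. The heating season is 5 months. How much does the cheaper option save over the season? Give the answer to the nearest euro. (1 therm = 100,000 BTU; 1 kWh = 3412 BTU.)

Heat load = 804 therm × 100,000 = 80,400,000 BTU
Gas: input = 80,400,000 / 0.76 = 105,789,474 BTU = 1,058 therm → 1,058 × €1.09 = €1,153.11; + 5 × €14.11 standing = €1,223.66
Electric: 80,400,000 BTU / 3412 = 23,560 kWh → × €0.202 = €4,759.91; + 5 × €7.90 standing = €4,799.41
Difference = |€1,223.66 − €4,799.41| = €3,575.75 ≈ €3576

€3576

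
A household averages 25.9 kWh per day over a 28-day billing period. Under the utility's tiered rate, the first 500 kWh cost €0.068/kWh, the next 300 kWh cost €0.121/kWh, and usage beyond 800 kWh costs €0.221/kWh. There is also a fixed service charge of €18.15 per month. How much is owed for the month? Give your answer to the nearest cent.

Usage = 25.9 kWh/day × 28 days = 725.2 kWh
First 500 kWh × €0.068 = €34.00
Next 225.2 kWh × €0.121 = €27.25
Remaining tier: 0 kWh (not reached)
Energy charge = €61.25; + service €18.15 = €79.40

€79.40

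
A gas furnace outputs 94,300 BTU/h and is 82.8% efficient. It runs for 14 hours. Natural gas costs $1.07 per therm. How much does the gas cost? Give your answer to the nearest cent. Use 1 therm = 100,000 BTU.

$17.06

Heat delivered = 94,300 BTU/h × 14 h = 1,320,200 BTU
Gas input = 1,320,200 / 0.828 = 1,594,444 BTU
= 1,594,444 / 100,000 = 15.94 therm
Cost = 15.94 × $1.07/therm = $17.06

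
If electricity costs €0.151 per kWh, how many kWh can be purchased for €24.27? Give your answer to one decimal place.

€24.27 / €0.151 per kWh = 160.7 kWh

160.7 kWh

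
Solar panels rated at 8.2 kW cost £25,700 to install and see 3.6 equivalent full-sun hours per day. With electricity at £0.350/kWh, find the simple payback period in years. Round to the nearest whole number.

Daily generation = 8.2 kW × 3.6 h = 29.52 kWh
Annual generation = 29.52 × 365 = 10775 kWh
Annual savings = 10775 × £0.350 = £3,771.18
Payback = £25,700 / £3,771.18 = 6.81 years

7 years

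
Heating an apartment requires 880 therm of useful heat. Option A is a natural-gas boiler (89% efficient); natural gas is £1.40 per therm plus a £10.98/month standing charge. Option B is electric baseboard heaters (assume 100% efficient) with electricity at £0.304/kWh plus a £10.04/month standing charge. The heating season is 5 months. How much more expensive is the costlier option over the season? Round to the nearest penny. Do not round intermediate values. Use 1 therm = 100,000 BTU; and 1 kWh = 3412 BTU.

Heat load = 880 therm × 100,000 = 88,000,000 BTU
Gas: input = 88,000,000 / 0.89 = 98,876,404 BTU = 988.8 therm → 988.8 × £1.40 = £1,384.27; + 5 × £10.98 standing = £1,439.17
Electric: 88,000,000 BTU / 3412 = 25,790 kWh → × £0.304 = £7,840.56; + 5 × £10.04 standing = £7,890.76
Difference = |£1,439.17 − £7,890.76| = £6,451.59

£6451.59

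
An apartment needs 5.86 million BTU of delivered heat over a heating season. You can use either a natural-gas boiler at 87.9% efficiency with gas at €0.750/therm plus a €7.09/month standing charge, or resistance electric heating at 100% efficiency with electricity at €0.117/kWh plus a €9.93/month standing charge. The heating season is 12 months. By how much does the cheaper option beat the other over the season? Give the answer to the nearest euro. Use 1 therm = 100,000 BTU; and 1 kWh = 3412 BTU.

€185

Heat load = 5.86 × 10⁶ BTU = 5,860,000 BTU
Gas: input = 5,860,000 / 0.879 = 6,666,667 BTU = 66.67 therm → 66.67 × €0.750 = €50.00; + 12 × €7.09 standing = €135.08
Electric: 5,860,000 BTU / 3412 = 1,717 kWh → × €0.117 = €200.94; + 12 × €9.93 standing = €320.10
Difference = |€135.08 − €320.10| = €185.02 ≈ €185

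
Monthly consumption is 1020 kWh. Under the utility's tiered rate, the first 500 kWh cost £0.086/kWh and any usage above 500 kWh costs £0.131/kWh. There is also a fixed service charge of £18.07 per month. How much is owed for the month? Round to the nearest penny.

First 500 kWh × £0.086 = £43.00
Remaining 520 kWh × £0.131 = £68.12
Energy charge = £111.12; + service £18.07 = £129.19

£129.19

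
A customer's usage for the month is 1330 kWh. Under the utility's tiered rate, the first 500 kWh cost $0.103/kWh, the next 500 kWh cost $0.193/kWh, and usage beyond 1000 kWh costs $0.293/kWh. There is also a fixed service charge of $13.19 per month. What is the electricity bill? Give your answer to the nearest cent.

First 500 kWh × $0.103 = $51.50
Next 500 kWh × $0.193 = $96.50
Remaining 330 kWh × $0.293 = $96.69
Energy charge = $244.69; + service $13.19 = $257.88

$257.88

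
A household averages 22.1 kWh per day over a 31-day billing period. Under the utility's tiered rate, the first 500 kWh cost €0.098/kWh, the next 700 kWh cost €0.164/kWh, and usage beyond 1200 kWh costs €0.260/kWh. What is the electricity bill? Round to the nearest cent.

€79.36

Usage = 22.1 kWh/day × 31 days = 685.1 kWh
First 500 kWh × €0.098 = €49.00
Next 185.1 kWh × €0.164 = €30.36
Remaining tier: 0 kWh (not reached)
Total = €79.36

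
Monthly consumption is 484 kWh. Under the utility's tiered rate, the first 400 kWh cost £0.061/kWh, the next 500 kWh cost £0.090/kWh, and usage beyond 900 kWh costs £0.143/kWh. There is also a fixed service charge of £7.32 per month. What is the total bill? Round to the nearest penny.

£39.28

First 400 kWh × £0.061 = £24.40
Next 84 kWh × £0.090 = £7.56
Remaining tier: 0 kWh (not reached)
Energy charge = £31.96; + service £7.32 = £39.28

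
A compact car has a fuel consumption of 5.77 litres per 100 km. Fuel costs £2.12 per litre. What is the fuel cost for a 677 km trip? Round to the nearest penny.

£82.81

Fuel = 5.77 L/100 km × 677 km / 100 = 39.06 L
Cost = 39.06 L × £2.12/L = £82.81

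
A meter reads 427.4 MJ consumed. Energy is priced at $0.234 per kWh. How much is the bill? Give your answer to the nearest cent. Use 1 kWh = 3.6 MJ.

427.4 MJ × (0.27778 kWh/MJ) = 118.7 kWh
Cost = 118.7 kWh × $0.234/kWh = $27.78

$27.78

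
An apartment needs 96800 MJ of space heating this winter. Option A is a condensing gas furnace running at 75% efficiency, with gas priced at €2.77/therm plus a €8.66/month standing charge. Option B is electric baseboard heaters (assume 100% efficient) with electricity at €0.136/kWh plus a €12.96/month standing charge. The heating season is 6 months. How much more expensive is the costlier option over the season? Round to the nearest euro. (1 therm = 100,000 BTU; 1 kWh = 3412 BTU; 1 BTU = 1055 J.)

€294

Heat load = 96800 MJ = 96,800,000,000 J / 1055 = 91,753,555 BTU
Gas: input = 91,753,555 / 0.75 = 122,338,073 BTU = 1,223 therm → 1,223 × €2.77 = €3,388.76; + 6 × €8.66 standing = €3,440.72
Electric: 91,753,555 BTU / 3412 = 26,890 kWh → × €0.136 = €3,657.23; + 6 × €12.96 standing = €3,734.99
Difference = |€3,440.72 − €3,734.99| = €294.27 ≈ €294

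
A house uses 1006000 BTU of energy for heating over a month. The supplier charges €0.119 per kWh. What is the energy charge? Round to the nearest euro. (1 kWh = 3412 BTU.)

1006000 BTU × (0.00029308 kWh/BTU) = 294.8 kWh
Cost = 294.8 kWh × €0.119/kWh = €35.09 ≈ €35

€35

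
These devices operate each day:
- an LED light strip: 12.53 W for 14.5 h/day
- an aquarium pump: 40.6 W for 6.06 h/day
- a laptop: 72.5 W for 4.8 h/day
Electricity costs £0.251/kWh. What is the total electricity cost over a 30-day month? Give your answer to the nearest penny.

£5.84

LED light strip: 12.53 W × 14.5 h × 30 d = 5,451 Wh = 5.451 kWh
aquarium pump: 40.6 W × 6.06 h × 30 d = 7,381 Wh = 7.381 kWh
laptop: 72.5 W × 4.8 h × 30 d = 10,440 Wh = 10.44 kWh
Total energy = 5.451 + 7.381 + 10.44 = 23.27 kWh
Cost = 23.27 kWh × £0.251 = £5.84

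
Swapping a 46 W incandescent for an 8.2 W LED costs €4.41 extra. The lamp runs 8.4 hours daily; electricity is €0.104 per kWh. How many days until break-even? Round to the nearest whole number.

134 days

Power saved = 46 − 8.2 = 37.8 W
Daily energy saved = 37.8 W × 8.4 h = 317.5 Wh = 0.31752 kWh
Daily savings = 0.31752 × €0.104 = €0.0330
Payback = €4.41 / €0.0330 per day = 133.5 days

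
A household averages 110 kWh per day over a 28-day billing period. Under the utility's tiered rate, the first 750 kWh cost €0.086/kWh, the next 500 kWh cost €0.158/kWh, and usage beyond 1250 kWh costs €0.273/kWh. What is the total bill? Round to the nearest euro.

€643

Usage = 110 kWh/day × 28 days = 3080 kWh
First 750 kWh × €0.086 = €64.50
Next 500 kWh × €0.158 = €79.00
Remaining 1830 kWh × €0.273 = €499.59
Total = €643.09 ≈ €643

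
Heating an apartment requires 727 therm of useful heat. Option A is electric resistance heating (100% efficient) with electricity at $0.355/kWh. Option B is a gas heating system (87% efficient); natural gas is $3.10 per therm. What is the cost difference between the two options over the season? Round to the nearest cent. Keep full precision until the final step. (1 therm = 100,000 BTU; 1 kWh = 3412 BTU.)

Heat load = 727 therm × 100,000 = 72,700,000 BTU
Gas: input = 72,700,000 / 0.87 = 83,563,218 BTU = 835.6 therm → 835.6 × $3.10 = $2,590.46
Electric: 72,700,000 BTU / 3412 = 21,310 kWh → × $0.355 = $7,564.04
Difference = |$2,590.46 − $7,564.04| = $4,973.58

$4973.58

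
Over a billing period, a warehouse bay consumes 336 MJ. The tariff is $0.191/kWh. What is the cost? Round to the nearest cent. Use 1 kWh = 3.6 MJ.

$17.83

336 MJ × (0.27778 kWh/MJ) = 93.33 kWh
Cost = 93.33 kWh × $0.191/kWh = $17.83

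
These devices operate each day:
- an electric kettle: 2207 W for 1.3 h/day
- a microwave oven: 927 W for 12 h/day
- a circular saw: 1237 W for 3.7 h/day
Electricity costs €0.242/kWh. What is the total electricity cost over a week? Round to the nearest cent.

electric kettle: 2207 W × 1.3 h × 7 d = 20,084 Wh = 20.08 kWh
microwave oven: 927 W × 12 h × 7 d = 77,868 Wh = 77.87 kWh
circular saw: 1237 W × 3.7 h × 7 d = 32,038 Wh = 32.04 kWh
Total energy = 20.08 + 77.87 + 32.04 = 130 kWh
Cost = 130 kWh × €0.242 = €31.46

€31.46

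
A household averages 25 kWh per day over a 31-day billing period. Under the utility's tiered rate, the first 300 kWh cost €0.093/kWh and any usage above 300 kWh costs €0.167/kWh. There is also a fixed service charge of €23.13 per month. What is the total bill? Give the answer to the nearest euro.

Usage = 25 kWh/day × 31 days = 775 kWh
First 300 kWh × €0.093 = €27.90
Remaining 475 kWh × €0.167 = €79.33
Energy charge = €107.22; + service €23.13 = €130.35 ≈ €130

€130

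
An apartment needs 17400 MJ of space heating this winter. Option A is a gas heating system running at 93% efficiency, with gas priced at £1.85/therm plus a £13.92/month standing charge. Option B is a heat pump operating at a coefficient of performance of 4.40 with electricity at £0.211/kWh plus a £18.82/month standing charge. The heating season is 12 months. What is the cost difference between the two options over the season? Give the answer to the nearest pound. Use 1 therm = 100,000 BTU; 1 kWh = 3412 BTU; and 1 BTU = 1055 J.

£37

Heat load = 17400 MJ = 17,400,000,000 J / 1055 = 16,492,891 BTU
Gas: input = 16,492,891 / 0.93 = 17,734,291 BTU = 177.3 therm → 177.3 × £1.85 = £328.08; + 12 × £13.92 standing = £495.12
Heat pump: 16,492,891 BTU / 3412 = 4,834 kWh heat; / 4.40 = 1,099 kWh in → × £0.211 = £231.80; + 12 × £18.82 standing = £457.64
Difference = |£495.12 − £457.64| = £37.48 ≈ £37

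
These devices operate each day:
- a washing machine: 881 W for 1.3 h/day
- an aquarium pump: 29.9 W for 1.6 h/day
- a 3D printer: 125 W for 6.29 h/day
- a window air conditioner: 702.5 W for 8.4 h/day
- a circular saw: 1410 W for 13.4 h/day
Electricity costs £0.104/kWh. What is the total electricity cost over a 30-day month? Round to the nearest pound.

washing machine: 881 W × 1.3 h × 30 d = 34,359 Wh = 34.36 kWh
aquarium pump: 29.9 W × 1.6 h × 30 d = 1,435 Wh = 1.435 kWh
3D printer: 125 W × 6.29 h × 30 d = 23,588 Wh = 23.59 kWh
window air conditioner: 702.5 W × 8.4 h × 30 d = 177,030 Wh = 177 kWh
circular saw: 1410 W × 13.4 h × 30 d = 566,820 Wh = 566.8 kWh
Total energy = 34.36 + 1.435 + 23.59 + 177 + 566.8 = 803.2 kWh
Cost = 803.2 kWh × £0.104 = £83.54 ≈ £84

£84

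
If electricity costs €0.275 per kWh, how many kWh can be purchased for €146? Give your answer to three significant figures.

€146 / €0.275 per kWh = 530.9 kWh

531 kWh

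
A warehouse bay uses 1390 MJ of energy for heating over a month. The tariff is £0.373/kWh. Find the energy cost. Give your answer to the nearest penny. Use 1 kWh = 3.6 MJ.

£144.02

1390 MJ × (0.27778 kWh/MJ) = 386.1 kWh
Cost = 386.1 kWh × £0.373/kWh = £144.02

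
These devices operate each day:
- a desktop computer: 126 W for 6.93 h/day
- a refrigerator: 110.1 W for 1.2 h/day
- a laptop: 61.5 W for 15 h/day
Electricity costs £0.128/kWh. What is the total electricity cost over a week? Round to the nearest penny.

£1.73

desktop computer: 126 W × 6.93 h × 7 d = 6,112 Wh = 6.112 kWh
refrigerator: 110.1 W × 1.2 h × 7 d = 925 Wh = 0.9248 kWh
laptop: 61.5 W × 15 h × 7 d = 6,458 Wh = 6.457 kWh
Total energy = 6.112 + 0.9248 + 6.457 = 13.49 kWh
Cost = 13.49 kWh × £0.128 = £1.73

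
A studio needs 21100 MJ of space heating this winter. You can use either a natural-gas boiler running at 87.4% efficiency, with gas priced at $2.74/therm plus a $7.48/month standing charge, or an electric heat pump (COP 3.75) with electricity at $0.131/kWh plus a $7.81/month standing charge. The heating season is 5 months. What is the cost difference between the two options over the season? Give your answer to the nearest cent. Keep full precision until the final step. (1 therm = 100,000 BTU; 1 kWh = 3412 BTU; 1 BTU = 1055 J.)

Heat load = 21100 MJ = 21,100,000,000 J / 1055 = 20,000,000 BTU
Gas: input = 20,000,000 / 0.874 = 22,883,295 BTU = 228.8 therm → 228.8 × $2.74 = $627.00; + 5 × $7.48 standing = $664.40
Heat pump: 20,000,000 BTU / 3412 = 5,862 kWh heat; / 3.75 = 1,563 kWh in → × $0.131 = $204.77; + 5 × $7.81 standing = $243.82
Difference = |$664.40 − $243.82| = $420.58

$420.58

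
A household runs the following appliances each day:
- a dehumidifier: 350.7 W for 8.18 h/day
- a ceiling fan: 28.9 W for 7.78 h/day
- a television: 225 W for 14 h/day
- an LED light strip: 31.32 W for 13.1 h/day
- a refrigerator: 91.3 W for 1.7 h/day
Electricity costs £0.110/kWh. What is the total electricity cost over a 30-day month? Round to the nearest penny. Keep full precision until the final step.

£22.47

dehumidifier: 350.7 W × 8.18 h × 30 d = 86,062 Wh = 86.06 kWh
ceiling fan: 28.9 W × 7.78 h × 30 d = 6,745 Wh = 6.745 kWh
television: 225 W × 14 h × 30 d = 94,500 Wh = 94.5 kWh
LED light strip: 31.32 W × 13.1 h × 30 d = 12,309 Wh = 12.31 kWh
refrigerator: 91.3 W × 1.7 h × 30 d = 4,656 Wh = 4.656 kWh
Total energy = 86.06 + 6.745 + 94.5 + 12.31 + 4.656 = 204.3 kWh
Cost = 204.3 kWh × £0.110 = £22.47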